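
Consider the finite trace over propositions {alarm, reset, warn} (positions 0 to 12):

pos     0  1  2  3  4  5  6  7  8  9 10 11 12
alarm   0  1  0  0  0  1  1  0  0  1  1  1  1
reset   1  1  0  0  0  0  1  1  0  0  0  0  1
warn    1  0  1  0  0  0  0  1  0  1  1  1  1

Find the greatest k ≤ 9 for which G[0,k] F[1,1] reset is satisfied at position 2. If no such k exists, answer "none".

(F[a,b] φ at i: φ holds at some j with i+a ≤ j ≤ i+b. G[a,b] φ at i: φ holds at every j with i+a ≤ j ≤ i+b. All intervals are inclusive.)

none

F[1,1] reset must hold from j=2 onward; find where it first fails.
  j=2: fails → no k works.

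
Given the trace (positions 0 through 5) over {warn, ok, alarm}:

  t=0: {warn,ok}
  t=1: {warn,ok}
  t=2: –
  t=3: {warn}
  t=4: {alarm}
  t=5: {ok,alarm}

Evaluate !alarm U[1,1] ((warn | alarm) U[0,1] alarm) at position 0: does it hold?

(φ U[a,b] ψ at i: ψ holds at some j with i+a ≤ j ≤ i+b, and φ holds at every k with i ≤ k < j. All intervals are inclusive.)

Need some j in [1,1] with ((warn | alarm) U[0,1] alarm), and !alarm at every k in [0,j-1].
  j=1: ((warn | alarm) U[0,1] alarm) — fails.
No j in the window works → until fails.

False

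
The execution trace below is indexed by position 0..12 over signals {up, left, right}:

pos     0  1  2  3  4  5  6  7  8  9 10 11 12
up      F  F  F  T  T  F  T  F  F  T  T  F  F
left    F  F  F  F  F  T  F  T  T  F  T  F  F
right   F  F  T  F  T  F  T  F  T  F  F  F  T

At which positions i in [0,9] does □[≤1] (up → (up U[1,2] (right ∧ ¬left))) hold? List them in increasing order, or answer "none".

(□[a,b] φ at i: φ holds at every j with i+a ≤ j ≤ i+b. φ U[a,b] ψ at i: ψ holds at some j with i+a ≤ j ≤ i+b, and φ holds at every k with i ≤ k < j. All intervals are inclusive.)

0, 1, 2, 7

Evaluate at each i in [0,9]:
  i=0: ✓ (all of [0,1])
  i=1: ✓ (all of [1,2])
  i=2: ✓ (all of [2,3])
  i=3: ✗ (fails at j=4)
  i=4: ✗ (fails at j=4)
  i=5: ✗ (fails at j=6)
  i=6: ✗ (fails at j=6)
  i=7: ✓ (all of [7,8])
  i=8: ✗ (fails at j=9)
  i=9: ✗ (fails at j=9)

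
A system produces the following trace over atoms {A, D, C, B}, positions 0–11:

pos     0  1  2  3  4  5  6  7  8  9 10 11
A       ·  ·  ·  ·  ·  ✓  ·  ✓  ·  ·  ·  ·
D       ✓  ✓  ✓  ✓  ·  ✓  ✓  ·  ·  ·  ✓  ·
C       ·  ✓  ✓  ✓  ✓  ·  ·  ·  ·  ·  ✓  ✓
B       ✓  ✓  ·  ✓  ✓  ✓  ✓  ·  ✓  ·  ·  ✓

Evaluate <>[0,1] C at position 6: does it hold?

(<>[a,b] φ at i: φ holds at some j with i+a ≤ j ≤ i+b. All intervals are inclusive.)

Check C at each j in [6,7]:
  j=6: false
  j=7: false
No position in the window satisfies it → formula fails.

False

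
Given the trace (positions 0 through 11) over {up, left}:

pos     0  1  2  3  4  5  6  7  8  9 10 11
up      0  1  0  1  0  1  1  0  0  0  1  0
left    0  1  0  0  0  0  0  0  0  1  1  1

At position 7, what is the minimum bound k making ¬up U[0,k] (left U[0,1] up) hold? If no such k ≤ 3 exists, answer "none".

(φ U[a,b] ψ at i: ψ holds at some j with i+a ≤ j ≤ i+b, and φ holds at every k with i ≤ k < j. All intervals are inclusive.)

Need earliest j ≥ 7 with (left U[0,1] up), and ¬up at every k in [7,j-1].
  j=7: rhs fails.
  j=8: rhs fails.
  j=9: rhs holds; lhs holds on [7,8]. k = 2.

2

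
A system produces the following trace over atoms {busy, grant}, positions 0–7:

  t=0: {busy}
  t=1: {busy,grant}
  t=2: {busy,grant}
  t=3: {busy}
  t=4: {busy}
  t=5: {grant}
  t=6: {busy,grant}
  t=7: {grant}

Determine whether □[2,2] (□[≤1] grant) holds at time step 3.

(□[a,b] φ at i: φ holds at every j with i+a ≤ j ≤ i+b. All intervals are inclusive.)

Check □[≤1] grant at every j in [5,5]:
  j=5: holds on [5,6]
All positions satisfy it → formula holds.

Holds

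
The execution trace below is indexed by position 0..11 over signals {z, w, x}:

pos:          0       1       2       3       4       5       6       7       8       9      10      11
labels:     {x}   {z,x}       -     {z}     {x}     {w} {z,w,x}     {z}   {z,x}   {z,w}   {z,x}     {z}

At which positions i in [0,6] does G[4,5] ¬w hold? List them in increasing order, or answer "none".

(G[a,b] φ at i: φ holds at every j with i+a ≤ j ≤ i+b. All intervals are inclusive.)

Evaluate at each i in [0,6]:
  i=0: ✗ (fails at j=5)
  i=1: ✗ (fails at j=5)
  i=2: ✗ (fails at j=6)
  i=3: ✓ (all of [7,8])
  i=4: ✗ (fails at j=9)
  i=5: ✗ (fails at j=9)
  i=6: ✓ (all of [10,11])

3, 6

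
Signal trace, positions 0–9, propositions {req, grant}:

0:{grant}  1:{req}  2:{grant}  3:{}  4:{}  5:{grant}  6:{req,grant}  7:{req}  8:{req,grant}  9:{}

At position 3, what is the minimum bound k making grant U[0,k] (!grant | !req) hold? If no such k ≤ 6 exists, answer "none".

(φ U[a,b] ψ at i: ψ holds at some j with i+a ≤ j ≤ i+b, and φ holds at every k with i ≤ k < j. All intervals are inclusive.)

0

Need earliest j ≥ 3 with (!grant | !req), and grant at every k in [3,j-1].
  j=3: rhs holds (empty prefix). k = 0.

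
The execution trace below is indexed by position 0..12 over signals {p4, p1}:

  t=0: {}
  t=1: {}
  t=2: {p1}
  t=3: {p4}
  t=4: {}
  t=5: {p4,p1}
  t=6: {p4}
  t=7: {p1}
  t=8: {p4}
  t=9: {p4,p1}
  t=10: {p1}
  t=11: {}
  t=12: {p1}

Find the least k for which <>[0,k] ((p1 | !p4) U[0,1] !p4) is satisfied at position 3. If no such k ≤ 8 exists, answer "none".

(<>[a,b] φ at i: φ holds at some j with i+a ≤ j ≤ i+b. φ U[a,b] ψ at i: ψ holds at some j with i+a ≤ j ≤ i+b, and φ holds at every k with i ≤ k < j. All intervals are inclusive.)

1

Scan j = 3,4,… for ((p1 | !p4) U[0,1] !p4):
  j=3: fails
  j=4: holds
First hit at j=4, so smallest k = 4-3 = 1.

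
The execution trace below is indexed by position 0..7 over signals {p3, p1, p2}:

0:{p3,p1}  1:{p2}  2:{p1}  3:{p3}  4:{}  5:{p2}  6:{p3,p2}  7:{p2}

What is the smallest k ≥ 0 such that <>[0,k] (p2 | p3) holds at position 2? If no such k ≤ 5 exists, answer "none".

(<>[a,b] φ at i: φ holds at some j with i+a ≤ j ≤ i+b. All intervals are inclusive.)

1

Scan j = 2,3,… for (p2 | p3):
  j=2: fails
  j=3: holds
First hit at j=3, so smallest k = 3-2 = 1.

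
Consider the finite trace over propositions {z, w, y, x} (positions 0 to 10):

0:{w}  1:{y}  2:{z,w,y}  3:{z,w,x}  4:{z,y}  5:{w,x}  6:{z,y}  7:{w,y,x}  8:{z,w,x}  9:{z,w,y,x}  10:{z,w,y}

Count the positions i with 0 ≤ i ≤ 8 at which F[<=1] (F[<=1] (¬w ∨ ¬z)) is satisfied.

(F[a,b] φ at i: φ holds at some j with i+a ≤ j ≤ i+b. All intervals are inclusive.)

8

Evaluate at each i in [0,8]:
  i=0: ✓ (witness j=0)
  i=1: ✓ (witness j=1)
  i=2: ✓ (witness j=3)
  i=3: ✓ (witness j=3)
  i=4: ✓ (witness j=4)
  i=5: ✓ (witness j=5)
  i=6: ✓ (witness j=6)
  i=7: ✓ (witness j=7)
  i=8: ✗ (none in [8,9])
Positions where it holds: {0, 1, 2, 3, 4, 5, 6, 7} → 8.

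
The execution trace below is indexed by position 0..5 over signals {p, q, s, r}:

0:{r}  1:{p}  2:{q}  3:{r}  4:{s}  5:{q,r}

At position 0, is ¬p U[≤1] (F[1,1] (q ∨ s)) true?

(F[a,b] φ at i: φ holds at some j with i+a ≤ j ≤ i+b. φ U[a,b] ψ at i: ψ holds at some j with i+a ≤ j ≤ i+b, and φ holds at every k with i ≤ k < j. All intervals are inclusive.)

Need some j in [0,1] with F[1,1] (q ∨ s), and ¬p at every k in [0,j-1].
  j=0: F[1,1] (q ∨ s) — fails (none in [1,1]).
  j=1: F[1,1] (q ∨ s) holds; ¬p holds at every k in [0,0] → satisfied.

Yes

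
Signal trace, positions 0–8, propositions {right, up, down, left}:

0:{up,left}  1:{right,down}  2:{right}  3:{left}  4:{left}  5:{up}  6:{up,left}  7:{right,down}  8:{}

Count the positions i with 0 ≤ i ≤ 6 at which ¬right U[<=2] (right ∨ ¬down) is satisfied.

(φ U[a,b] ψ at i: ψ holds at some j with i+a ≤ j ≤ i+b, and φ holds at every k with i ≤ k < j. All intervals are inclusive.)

7

Evaluate at each i in [0,6]:
  i=0: ✓ (rhs at j=0)
  i=1: ✓ (rhs at j=1)
  i=2: ✓ (rhs at j=2)
  i=3: ✓ (rhs at j=3)
  i=4: ✓ (rhs at j=4)
  i=5: ✓ (rhs at j=5)
  i=6: ✓ (rhs at j=6)
Positions where it holds: {0, 1, 2, 3, 4, 5, 6} → 7.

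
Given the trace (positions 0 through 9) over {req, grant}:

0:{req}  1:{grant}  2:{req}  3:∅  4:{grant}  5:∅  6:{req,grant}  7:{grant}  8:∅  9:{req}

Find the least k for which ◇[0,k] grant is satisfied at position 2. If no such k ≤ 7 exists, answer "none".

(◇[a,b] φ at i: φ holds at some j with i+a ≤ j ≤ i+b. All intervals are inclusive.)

Scan j = 2,3,… for grant:
  j=2: fails
  j=3: fails
  j=4: holds
First hit at j=4, so smallest k = 4-2 = 2.

2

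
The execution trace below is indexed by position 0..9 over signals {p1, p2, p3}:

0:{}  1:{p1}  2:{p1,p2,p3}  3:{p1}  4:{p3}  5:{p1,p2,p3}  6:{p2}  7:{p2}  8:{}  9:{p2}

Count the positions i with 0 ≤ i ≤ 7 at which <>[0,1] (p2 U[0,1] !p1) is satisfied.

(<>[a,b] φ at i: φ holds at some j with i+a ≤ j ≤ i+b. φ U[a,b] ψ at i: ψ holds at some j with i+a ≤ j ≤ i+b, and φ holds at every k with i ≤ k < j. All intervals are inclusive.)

Evaluate at each i in [0,7]:
  i=0: ✓ (witness j=0)
  i=1: ✗ (none in [1,2])
  i=2: ✗ (none in [2,3])
  i=3: ✓ (witness j=4)
  i=4: ✓ (witness j=4)
  i=5: ✓ (witness j=5)
  i=6: ✓ (witness j=6)
  i=7: ✓ (witness j=7)
Positions where it holds: {0, 3, 4, 5, 6, 7} → 6.

6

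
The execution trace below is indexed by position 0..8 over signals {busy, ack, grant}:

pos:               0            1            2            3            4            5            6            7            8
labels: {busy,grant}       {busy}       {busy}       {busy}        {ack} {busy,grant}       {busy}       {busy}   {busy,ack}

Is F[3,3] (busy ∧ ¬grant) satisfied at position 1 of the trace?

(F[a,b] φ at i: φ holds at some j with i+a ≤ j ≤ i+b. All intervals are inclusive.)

No

Check (busy ∧ ¬grant) at each j in [4,4]:
  j=4: false
No position in the window satisfies it → formula fails.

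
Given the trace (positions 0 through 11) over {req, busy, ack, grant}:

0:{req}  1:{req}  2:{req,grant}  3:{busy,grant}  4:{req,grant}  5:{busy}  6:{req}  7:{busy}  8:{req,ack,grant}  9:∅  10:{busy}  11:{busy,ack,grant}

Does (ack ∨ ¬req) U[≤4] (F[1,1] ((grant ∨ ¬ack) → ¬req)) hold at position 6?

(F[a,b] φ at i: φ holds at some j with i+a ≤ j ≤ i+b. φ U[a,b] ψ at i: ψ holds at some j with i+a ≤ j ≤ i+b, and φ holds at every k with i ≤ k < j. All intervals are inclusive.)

Need some j in [6,10] with F[1,1] ((grant ∨ ¬ack) → ¬req), and (ack ∨ ¬req) at every k in [6,j-1].
  j=6: F[1,1] ((grant ∨ ¬ack) → ¬req) holds; no prefix to check → satisfied.

Holds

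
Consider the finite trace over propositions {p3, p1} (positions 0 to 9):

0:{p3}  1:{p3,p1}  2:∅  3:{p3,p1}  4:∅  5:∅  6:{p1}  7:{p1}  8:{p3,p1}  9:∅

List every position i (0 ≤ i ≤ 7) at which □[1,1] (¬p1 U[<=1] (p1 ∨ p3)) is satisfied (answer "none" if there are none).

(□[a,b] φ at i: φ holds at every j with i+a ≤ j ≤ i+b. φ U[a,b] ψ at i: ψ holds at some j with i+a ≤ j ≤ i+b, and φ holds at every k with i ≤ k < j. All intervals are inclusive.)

Evaluate at each i in [0,7]:
  i=0: ✓ (all of [1,1])
  i=1: ✓ (all of [2,2])
  i=2: ✓ (all of [3,3])
  i=3: ✗ (fails at j=4)
  i=4: ✓ (all of [5,5])
  i=5: ✓ (all of [6,6])
  i=6: ✓ (all of [7,7])
  i=7: ✓ (all of [8,8])

0, 1, 2, 4, 5, 6, 7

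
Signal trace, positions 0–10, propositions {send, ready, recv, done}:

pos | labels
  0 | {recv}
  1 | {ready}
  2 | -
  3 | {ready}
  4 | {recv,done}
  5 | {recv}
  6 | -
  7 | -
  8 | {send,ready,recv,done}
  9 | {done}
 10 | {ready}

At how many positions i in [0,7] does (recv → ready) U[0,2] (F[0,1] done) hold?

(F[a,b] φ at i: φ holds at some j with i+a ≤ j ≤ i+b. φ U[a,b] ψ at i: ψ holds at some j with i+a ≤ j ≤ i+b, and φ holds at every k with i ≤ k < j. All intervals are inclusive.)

6

Evaluate at each i in [0,7]:
  i=0: ✗ (no rhs in [0,2])
  i=1: ✓ (rhs at j=3; lhs holds on [1,2])
  i=2: ✓ (rhs at j=3; lhs holds on [2,2])
  i=3: ✓ (rhs at j=3)
  i=4: ✓ (rhs at j=4)
  i=5: ✗ (lhs fails at k=5 before rhs at j=7)
  i=6: ✓ (rhs at j=7; lhs holds on [6,6])
  i=7: ✓ (rhs at j=7)
Positions where it holds: {1, 2, 3, 4, 6, 7} → 6.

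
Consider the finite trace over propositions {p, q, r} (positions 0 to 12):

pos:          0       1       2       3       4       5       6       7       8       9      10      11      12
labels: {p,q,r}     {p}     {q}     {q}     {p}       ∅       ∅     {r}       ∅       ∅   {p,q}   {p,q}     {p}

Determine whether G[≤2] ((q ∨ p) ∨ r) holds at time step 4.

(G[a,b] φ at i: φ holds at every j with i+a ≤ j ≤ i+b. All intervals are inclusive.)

No

Check ((q ∨ p) ∨ r) at every j in [4,6]:
  j=4: true
  j=5: false
  j=6: false
Fails at j=5 → formula fails.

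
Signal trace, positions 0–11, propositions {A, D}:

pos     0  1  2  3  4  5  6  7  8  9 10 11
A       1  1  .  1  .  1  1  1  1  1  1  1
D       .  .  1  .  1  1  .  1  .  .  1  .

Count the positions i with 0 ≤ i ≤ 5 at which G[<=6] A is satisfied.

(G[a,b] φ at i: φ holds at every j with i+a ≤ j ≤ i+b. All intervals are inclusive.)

Evaluate at each i in [0,5]:
  i=0: ✗ (fails at j=2)
  i=1: ✗ (fails at j=2)
  i=2: ✗ (fails at j=2)
  i=3: ✗ (fails at j=4)
  i=4: ✗ (fails at j=4)
  i=5: ✓ (all of [5,11])
Positions where it holds: {5} → 1.

1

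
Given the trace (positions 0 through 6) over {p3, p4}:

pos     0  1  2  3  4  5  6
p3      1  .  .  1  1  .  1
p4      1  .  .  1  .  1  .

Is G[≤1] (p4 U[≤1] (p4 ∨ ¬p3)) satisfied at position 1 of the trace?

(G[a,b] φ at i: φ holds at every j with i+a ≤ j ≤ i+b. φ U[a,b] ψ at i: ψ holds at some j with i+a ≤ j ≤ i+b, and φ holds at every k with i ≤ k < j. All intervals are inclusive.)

Check (p4 U[≤1] (p4 ∨ ¬p3)) at every j in [1,2]:
  j=1: holds
  j=2: holds
All positions satisfy it → formula holds.

Yes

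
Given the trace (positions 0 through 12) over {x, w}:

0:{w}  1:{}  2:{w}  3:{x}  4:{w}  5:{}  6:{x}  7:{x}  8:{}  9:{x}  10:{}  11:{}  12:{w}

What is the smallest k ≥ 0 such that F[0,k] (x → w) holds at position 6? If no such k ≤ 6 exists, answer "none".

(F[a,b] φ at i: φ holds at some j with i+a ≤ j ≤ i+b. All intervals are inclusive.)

2

Scan j = 6,7,… for (x → w):
  j=6: fails
  j=7: fails
  j=8: holds
First hit at j=8, so smallest k = 8-6 = 2.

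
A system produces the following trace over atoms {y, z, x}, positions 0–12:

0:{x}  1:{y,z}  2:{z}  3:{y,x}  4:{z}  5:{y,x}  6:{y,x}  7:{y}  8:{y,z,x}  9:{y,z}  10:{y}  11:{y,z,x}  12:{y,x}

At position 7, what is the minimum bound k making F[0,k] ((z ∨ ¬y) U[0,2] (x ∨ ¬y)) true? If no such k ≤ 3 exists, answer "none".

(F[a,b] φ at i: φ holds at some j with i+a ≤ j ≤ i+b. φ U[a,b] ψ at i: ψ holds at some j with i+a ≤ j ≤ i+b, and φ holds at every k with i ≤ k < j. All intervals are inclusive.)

Scan j = 7,8,… for ((z ∨ ¬y) U[0,2] (x ∨ ¬y)):
  j=7: fails
  j=8: holds
First hit at j=8, so smallest k = 8-7 = 1.

1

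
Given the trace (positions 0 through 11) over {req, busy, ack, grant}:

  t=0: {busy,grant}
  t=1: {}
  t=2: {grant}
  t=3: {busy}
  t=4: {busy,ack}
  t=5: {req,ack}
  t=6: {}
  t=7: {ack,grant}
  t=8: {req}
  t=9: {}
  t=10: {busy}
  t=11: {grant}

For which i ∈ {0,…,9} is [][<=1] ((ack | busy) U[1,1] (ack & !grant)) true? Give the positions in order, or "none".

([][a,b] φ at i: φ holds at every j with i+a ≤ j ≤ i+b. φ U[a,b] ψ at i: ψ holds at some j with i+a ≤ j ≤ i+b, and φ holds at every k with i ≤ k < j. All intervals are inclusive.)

3

Evaluate at each i in [0,9]:
  i=0: ✗ (fails at j=0)
  i=1: ✗ (fails at j=1)
  i=2: ✗ (fails at j=2)
  i=3: ✓ (all of [3,4])
  i=4: ✗ (fails at j=5)
  i=5: ✗ (fails at j=5)
  i=6: ✗ (fails at j=6)
  i=7: ✗ (fails at j=7)
  i=8: ✗ (fails at j=8)
  i=9: ✗ (fails at j=9)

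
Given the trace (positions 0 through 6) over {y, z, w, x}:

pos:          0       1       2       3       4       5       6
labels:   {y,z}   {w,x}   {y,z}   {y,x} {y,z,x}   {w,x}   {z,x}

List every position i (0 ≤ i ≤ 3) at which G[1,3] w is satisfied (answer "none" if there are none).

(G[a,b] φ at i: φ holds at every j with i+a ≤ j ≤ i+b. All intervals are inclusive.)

none

Evaluate at each i in [0,3]:
  i=0: ✗ (fails at j=2)
  i=1: ✗ (fails at j=2)
  i=2: ✗ (fails at j=3)
  i=3: ✗ (fails at j=4)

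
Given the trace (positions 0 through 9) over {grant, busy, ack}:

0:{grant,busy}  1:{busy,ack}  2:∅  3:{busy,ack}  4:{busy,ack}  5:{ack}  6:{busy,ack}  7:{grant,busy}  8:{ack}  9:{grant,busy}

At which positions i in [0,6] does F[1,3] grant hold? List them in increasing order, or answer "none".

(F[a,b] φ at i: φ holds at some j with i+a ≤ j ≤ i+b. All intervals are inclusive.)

4, 5, 6

Evaluate at each i in [0,6]:
  i=0: ✗ (none in [1,3])
  i=1: ✗ (none in [2,4])
  i=2: ✗ (none in [3,5])
  i=3: ✗ (none in [4,6])
  i=4: ✓ (witness j=7)
  i=5: ✓ (witness j=7)
  i=6: ✓ (witness j=7)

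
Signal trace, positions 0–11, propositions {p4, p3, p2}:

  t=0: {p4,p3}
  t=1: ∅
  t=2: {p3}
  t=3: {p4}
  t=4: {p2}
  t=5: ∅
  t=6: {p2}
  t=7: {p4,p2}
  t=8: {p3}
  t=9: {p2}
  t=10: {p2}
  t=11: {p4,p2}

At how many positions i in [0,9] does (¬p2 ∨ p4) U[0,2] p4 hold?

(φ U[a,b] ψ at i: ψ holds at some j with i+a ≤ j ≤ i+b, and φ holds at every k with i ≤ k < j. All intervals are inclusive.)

5

Evaluate at each i in [0,9]:
  i=0: ✓ (rhs at j=0)
  i=1: ✓ (rhs at j=3; lhs holds on [1,2])
  i=2: ✓ (rhs at j=3; lhs holds on [2,2])
  i=3: ✓ (rhs at j=3)
  i=4: ✗ (no rhs in [4,6])
  i=5: ✗ (lhs fails at k=6 before rhs at j=7)
  i=6: ✗ (lhs fails at k=6 before rhs at j=7)
  i=7: ✓ (rhs at j=7)
  i=8: ✗ (no rhs in [8,10])
  i=9: ✗ (lhs fails at k=9 before rhs at j=11)
Positions where it holds: {0, 1, 2, 3, 7} → 5.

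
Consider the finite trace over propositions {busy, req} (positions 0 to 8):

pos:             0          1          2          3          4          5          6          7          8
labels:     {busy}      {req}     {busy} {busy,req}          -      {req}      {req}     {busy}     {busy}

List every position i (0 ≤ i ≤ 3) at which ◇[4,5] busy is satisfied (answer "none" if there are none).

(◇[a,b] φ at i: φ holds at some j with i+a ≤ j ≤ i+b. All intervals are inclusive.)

Evaluate at each i in [0,3]:
  i=0: ✗ (none in [4,5])
  i=1: ✗ (none in [5,6])
  i=2: ✓ (witness j=7)
  i=3: ✓ (witness j=7)

2, 3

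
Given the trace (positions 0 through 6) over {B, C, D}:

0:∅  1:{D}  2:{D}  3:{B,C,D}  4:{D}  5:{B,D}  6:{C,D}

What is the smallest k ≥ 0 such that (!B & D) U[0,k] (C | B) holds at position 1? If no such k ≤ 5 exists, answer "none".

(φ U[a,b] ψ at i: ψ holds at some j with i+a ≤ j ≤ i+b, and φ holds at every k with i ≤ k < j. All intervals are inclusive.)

2

Need earliest j ≥ 1 with (C | B), and (!B & D) at every k in [1,j-1].
  j=1: rhs fails.
  j=2: rhs fails.
  j=3: rhs holds; lhs holds on [1,2]. k = 2.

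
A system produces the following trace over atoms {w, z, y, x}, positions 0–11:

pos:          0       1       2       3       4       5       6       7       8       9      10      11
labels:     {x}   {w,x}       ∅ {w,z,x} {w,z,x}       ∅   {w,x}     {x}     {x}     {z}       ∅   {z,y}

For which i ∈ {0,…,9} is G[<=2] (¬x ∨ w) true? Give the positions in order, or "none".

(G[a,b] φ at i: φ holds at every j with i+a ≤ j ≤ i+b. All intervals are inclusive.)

Evaluate at each i in [0,9]:
  i=0: ✗ (fails at j=0)
  i=1: ✓ (all of [1,3])
  i=2: ✓ (all of [2,4])
  i=3: ✓ (all of [3,5])
  i=4: ✓ (all of [4,6])
  i=5: ✗ (fails at j=7)
  i=6: ✗ (fails at j=7)
  i=7: ✗ (fails at j=7)
  i=8: ✗ (fails at j=8)
  i=9: ✓ (all of [9,11])

1, 2, 3, 4, 9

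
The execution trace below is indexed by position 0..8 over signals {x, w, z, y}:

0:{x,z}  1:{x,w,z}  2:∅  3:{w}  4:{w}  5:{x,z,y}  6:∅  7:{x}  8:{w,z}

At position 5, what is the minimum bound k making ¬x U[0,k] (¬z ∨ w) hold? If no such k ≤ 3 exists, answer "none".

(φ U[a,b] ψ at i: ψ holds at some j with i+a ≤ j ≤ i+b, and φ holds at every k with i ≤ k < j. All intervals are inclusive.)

none

Need earliest j ≥ 5 with (¬z ∨ w), and ¬x at every k in [5,j-1].
  j=5: rhs fails.
  j=6: rhs holds but lhs fails at k=5.
  j=7: rhs holds but lhs fails at k=5.
  j=8: rhs holds but lhs fails at k=5.
No witness within the range → none.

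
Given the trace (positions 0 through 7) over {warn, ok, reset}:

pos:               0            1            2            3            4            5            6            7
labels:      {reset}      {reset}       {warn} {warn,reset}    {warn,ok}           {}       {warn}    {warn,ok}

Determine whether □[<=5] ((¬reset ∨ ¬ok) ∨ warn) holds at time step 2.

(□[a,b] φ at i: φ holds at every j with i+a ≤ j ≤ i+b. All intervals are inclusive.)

True

Check ((¬reset ∨ ¬ok) ∨ warn) at every j in [2,7]:
  j=2: true
  j=3: true
  j=4: true
  j=5: true
  j=6: true
  j=7: true
All positions satisfy it → formula holds.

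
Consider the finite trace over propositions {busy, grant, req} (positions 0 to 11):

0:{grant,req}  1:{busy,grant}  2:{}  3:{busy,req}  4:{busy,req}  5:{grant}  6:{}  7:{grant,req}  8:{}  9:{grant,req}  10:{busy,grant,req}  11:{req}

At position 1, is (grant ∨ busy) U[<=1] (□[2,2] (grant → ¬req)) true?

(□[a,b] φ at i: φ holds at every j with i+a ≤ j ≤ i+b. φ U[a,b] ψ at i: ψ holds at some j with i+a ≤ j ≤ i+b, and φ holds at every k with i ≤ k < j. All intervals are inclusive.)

Need some j in [1,2] with □[2,2] (grant → ¬req), and (grant ∨ busy) at every k in [1,j-1].
  j=1: □[2,2] (grant → ¬req) holds; no prefix to check → satisfied.

Holds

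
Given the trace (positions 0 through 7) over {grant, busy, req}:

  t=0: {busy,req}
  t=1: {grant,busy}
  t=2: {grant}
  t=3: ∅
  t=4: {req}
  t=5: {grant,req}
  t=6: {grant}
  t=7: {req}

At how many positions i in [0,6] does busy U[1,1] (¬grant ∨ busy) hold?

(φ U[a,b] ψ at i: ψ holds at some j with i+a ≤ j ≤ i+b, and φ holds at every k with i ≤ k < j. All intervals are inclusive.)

Evaluate at each i in [0,6]:
  i=0: ✓ (rhs at j=1; lhs holds on [0,0])
  i=1: ✗ (no rhs in [2,2])
  i=2: ✗ (lhs fails at k=2 before rhs at j=3)
  i=3: ✗ (lhs fails at k=3 before rhs at j=4)
  i=4: ✗ (no rhs in [5,5])
  i=5: ✗ (no rhs in [6,6])
  i=6: ✗ (lhs fails at k=6 before rhs at j=7)
Positions where it holds: {0} → 1.

1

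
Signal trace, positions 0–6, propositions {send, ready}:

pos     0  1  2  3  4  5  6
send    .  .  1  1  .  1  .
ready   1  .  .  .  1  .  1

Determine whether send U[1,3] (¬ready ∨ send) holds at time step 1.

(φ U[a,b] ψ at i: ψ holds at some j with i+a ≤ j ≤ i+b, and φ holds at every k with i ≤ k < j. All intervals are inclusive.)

Need some j in [2,4] with (¬ready ∨ send), and send at every k in [1,j-1].
  j=2: (¬ready ∨ send) holds, but send fails at k=1 → not this j.
  j=3: (¬ready ∨ send) holds, but send fails at k=1 → not this j.
  j=4: (¬ready ∨ send) false.
No j in the window works → until fails.

False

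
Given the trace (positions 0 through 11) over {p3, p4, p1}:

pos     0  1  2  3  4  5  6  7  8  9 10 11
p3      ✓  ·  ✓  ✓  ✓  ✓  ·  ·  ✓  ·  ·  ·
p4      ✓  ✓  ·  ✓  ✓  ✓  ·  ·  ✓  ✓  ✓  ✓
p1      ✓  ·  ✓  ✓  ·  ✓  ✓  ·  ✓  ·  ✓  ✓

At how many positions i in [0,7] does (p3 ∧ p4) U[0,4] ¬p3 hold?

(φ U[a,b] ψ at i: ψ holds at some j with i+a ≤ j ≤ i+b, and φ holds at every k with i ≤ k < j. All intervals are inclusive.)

7

Evaluate at each i in [0,7]:
  i=0: ✓ (rhs at j=1; lhs holds on [0,0])
  i=1: ✓ (rhs at j=1)
  i=2: ✗ (lhs fails at k=2 before rhs at j=6)
  i=3: ✓ (rhs at j=6; lhs holds on [3,5])
  i=4: ✓ (rhs at j=6; lhs holds on [4,5])
  i=5: ✓ (rhs at j=6; lhs holds on [5,5])
  i=6: ✓ (rhs at j=6)
  i=7: ✓ (rhs at j=7)
Positions where it holds: {0, 1, 3, 4, 5, 6, 7} → 7.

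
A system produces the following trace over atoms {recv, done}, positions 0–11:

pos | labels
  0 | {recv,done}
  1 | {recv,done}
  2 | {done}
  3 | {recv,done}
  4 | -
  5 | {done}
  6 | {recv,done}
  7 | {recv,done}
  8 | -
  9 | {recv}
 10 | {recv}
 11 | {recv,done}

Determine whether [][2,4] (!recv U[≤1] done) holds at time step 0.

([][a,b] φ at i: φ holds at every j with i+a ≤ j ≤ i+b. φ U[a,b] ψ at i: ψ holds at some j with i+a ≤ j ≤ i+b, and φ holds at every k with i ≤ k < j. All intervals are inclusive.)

Check (!recv U[≤1] done) at every j in [2,4]:
  j=2: holds
  j=3: holds
  j=4: holds
All positions satisfy it → formula holds.

True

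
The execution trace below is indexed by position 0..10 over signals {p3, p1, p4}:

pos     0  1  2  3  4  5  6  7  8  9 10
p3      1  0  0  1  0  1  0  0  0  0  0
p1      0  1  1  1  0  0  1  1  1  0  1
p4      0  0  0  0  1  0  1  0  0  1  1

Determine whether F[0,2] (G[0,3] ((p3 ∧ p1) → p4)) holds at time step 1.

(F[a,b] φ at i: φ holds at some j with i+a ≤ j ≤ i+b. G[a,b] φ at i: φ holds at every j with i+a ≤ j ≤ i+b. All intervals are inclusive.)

Check G[0,3] ((p3 ∧ p1) → p4) at each j in [1,3]:
  j=1: fails at 3
  j=2: fails at 3
  j=3: fails at 3
No position in the window satisfies it → formula fails.

No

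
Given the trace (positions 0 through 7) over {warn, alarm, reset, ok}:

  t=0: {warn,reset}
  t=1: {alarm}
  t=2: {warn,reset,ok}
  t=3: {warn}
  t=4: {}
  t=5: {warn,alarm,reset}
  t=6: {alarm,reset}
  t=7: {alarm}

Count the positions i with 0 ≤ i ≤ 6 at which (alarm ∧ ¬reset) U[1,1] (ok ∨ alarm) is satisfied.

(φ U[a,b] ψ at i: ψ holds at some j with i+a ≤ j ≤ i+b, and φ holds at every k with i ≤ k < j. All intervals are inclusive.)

Evaluate at each i in [0,6]:
  i=0: ✗ (lhs fails at k=0 before rhs at j=1)
  i=1: ✓ (rhs at j=2; lhs holds on [1,1])
  i=2: ✗ (no rhs in [3,3])
  i=3: ✗ (no rhs in [4,4])
  i=4: ✗ (lhs fails at k=4 before rhs at j=5)
  i=5: ✗ (lhs fails at k=5 before rhs at j=6)
  i=6: ✗ (lhs fails at k=6 before rhs at j=7)
Positions where it holds: {1} → 1.

1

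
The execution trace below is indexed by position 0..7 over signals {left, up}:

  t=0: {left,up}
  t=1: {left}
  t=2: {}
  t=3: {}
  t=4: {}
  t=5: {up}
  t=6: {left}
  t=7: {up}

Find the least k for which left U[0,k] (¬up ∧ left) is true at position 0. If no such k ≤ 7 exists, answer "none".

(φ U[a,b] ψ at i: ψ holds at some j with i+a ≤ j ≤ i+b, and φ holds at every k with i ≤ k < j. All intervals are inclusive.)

1

Need earliest j ≥ 0 with (¬up ∧ left), and left at every k in [0,j-1].
  j=0: rhs fails.
  j=1: rhs holds; lhs holds on [0,0]. k = 1.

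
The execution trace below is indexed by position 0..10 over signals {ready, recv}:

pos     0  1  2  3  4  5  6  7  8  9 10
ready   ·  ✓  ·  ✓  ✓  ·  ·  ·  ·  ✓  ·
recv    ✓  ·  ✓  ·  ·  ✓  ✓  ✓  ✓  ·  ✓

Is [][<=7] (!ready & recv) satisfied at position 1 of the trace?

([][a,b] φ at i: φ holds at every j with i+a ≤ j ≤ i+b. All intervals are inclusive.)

No

Check (!ready & recv) at every j in [1,8]:
  j=1: false
  j=2: true
  j=3: false
  j=4: false
  j=5: true
  j=6: true
  j=7: true
  j=8: true
Fails at j=1 → formula fails.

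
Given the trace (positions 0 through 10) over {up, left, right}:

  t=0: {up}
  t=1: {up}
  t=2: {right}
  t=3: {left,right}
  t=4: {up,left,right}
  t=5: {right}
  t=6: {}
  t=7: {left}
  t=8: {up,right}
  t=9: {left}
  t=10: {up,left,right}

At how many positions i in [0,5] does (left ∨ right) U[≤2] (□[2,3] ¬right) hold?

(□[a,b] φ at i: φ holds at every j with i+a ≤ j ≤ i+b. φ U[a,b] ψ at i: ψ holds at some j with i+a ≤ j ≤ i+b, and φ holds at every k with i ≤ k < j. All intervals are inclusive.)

3

Evaluate at each i in [0,5]:
  i=0: ✗ (no rhs in [0,2])
  i=1: ✗ (no rhs in [1,3])
  i=2: ✓ (rhs at j=4; lhs holds on [2,3])
  i=3: ✓ (rhs at j=4; lhs holds on [3,3])
  i=4: ✓ (rhs at j=4)
  i=5: ✗ (no rhs in [5,7])
Positions where it holds: {2, 3, 4} → 3.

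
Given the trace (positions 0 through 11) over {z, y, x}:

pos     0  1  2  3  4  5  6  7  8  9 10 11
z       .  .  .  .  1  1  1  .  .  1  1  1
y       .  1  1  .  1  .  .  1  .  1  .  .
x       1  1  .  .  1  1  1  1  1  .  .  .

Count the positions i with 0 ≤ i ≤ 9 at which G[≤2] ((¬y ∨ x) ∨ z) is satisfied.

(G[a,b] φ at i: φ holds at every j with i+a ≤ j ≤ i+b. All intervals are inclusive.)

7

Evaluate at each i in [0,9]:
  i=0: ✗ (fails at j=2)
  i=1: ✗ (fails at j=2)
  i=2: ✗ (fails at j=2)
  i=3: ✓ (all of [3,5])
  i=4: ✓ (all of [4,6])
  i=5: ✓ (all of [5,7])
  i=6: ✓ (all of [6,8])
  i=7: ✓ (all of [7,9])
  i=8: ✓ (all of [8,10])
  i=9: ✓ (all of [9,11])
Positions where it holds: {3, 4, 5, 6, 7, 8, 9} → 7.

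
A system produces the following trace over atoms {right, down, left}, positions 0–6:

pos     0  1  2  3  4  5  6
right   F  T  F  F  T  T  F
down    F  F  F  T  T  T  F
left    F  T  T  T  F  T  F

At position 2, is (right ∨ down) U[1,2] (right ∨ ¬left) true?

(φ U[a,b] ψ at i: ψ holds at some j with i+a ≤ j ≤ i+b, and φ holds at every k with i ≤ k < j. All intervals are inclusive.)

No

Need some j in [3,4] with (right ∨ ¬left), and (right ∨ down) at every k in [2,j-1].
  j=3: (right ∨ ¬left) false.
  j=4: (right ∨ ¬left) holds, but (right ∨ down) fails at k=2 → not this j.
No j in the window works → until fails.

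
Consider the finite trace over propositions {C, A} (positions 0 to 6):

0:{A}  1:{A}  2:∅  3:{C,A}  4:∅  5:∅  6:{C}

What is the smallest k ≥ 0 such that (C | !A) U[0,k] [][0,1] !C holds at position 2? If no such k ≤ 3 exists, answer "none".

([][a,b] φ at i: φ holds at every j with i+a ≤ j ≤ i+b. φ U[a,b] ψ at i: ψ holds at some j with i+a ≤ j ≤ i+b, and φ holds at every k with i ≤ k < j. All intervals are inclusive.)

2

Need earliest j ≥ 2 with [][0,1] !C, and (C | !A) at every k in [2,j-1].
  j=2: rhs fails.
  j=3: rhs fails.
  j=4: rhs holds; lhs holds on [2,3]. k = 2.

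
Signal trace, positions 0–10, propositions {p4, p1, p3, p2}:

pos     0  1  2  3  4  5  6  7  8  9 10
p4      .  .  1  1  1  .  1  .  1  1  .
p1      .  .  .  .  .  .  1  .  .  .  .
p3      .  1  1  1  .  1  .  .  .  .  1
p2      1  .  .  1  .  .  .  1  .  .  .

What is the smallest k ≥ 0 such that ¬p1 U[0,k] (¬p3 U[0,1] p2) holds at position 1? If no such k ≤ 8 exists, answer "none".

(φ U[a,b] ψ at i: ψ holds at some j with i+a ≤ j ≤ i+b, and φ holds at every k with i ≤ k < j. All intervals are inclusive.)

2

Need earliest j ≥ 1 with (¬p3 U[0,1] p2), and ¬p1 at every k in [1,j-1].
  j=1: rhs fails.
  j=2: rhs fails.
  j=3: rhs holds; lhs holds on [1,2]. k = 2.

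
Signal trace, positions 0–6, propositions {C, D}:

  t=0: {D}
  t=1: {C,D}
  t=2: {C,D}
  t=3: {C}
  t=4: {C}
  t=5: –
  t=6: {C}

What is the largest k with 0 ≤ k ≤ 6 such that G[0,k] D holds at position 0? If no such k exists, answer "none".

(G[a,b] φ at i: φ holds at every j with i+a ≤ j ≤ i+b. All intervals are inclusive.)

2

D must hold from j=0 onward; find where it first fails.
  j=0: holds
  j=1: holds
  j=2: holds
  j=3: fails
Holds on [0,2], so largest k = 2.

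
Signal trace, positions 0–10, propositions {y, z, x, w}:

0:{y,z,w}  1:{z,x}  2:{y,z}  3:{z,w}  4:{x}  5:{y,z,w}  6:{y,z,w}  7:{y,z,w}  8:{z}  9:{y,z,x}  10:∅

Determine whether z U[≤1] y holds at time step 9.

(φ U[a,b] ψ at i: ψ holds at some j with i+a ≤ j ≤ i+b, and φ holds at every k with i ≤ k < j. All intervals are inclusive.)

Yes

Need some j in [9,10] with y, and z at every k in [9,j-1].
  j=9: y holds; no prefix to check → satisfied.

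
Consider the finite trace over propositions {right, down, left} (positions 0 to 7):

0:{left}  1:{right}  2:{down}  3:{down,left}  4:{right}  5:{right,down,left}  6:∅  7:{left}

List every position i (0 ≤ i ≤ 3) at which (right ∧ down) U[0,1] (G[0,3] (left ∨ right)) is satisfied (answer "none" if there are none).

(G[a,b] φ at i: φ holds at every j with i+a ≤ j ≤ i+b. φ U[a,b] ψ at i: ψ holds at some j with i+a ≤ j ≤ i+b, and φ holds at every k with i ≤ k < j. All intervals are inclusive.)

Evaluate at each i in [0,3]:
  i=0: ✗ (no rhs in [0,1])
  i=1: ✗ (no rhs in [1,2])
  i=2: ✗ (no rhs in [2,3])
  i=3: ✗ (no rhs in [3,4])

none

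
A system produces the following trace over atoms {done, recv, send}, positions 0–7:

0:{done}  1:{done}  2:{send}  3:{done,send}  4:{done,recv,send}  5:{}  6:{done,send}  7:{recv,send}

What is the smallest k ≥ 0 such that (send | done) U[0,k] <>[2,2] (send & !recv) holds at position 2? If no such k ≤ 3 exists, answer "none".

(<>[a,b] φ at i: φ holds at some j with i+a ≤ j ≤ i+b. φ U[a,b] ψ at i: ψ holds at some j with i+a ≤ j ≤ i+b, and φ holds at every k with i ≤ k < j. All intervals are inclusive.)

2

Need earliest j ≥ 2 with <>[2,2] (send & !recv), and (send | done) at every k in [2,j-1].
  j=2: rhs fails.
  j=3: rhs fails.
  j=4: rhs holds; lhs holds on [2,3]. k = 2.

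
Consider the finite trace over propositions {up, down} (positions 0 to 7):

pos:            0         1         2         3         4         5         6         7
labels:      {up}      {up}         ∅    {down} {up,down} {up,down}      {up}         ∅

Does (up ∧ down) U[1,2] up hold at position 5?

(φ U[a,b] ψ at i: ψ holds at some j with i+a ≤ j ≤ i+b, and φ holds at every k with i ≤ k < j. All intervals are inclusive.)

Yes

Need some j in [6,7] with up, and (up ∧ down) at every k in [5,j-1].
  j=6: up holds; (up ∧ down) holds at every k in [5,5] → satisfied.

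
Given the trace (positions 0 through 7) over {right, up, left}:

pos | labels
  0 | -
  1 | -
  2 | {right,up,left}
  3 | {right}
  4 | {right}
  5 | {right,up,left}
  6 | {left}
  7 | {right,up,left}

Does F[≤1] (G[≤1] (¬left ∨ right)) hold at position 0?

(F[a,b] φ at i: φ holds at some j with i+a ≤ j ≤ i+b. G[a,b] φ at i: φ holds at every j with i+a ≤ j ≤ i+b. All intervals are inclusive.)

Yes

Check G[≤1] (¬left ∨ right) at each j in [0,1]:
  j=0: holds on [0,1]
  j=1: holds on [1,2]
Found at j=0 → formula holds.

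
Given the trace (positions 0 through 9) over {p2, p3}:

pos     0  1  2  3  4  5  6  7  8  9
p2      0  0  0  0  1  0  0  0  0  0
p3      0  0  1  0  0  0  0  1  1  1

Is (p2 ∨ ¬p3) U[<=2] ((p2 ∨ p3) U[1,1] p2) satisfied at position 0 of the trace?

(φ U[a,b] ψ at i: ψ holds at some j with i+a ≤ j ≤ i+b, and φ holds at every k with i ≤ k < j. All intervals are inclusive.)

Need some j in [0,2] with ((p2 ∨ p3) U[1,1] p2), and (p2 ∨ ¬p3) at every k in [0,j-1].
  j=0: ((p2 ∨ p3) U[1,1] p2) — fails.
  j=1: ((p2 ∨ p3) U[1,1] p2) — fails.
  j=2: ((p2 ∨ p3) U[1,1] p2) — fails.
No j in the window works → until fails.

Does not hold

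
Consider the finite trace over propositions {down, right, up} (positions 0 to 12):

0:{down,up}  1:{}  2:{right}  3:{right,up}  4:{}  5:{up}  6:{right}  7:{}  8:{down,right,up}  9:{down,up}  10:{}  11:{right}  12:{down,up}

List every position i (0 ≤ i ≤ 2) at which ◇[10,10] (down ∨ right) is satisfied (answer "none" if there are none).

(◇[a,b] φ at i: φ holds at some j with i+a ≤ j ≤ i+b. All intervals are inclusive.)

1, 2

Evaluate at each i in [0,2]:
  i=0: ✗ (none in [10,10])
  i=1: ✓ (witness j=11)
  i=2: ✓ (witness j=12)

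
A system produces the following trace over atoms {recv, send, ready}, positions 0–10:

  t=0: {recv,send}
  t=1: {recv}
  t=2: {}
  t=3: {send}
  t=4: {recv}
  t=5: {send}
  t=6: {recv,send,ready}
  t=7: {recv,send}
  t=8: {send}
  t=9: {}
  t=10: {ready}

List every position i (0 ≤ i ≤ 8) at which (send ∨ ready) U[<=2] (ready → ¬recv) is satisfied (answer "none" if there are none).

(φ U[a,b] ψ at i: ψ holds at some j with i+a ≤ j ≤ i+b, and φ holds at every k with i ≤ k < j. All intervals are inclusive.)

0, 1, 2, 3, 4, 5, 6, 7, 8

Evaluate at each i in [0,8]:
  i=0: ✓ (rhs at j=0)
  i=1: ✓ (rhs at j=1)
  i=2: ✓ (rhs at j=2)
  i=3: ✓ (rhs at j=3)
  i=4: ✓ (rhs at j=4)
  i=5: ✓ (rhs at j=5)
  i=6: ✓ (rhs at j=7; lhs holds on [6,6])
  i=7: ✓ (rhs at j=7)
  i=8: ✓ (rhs at j=8)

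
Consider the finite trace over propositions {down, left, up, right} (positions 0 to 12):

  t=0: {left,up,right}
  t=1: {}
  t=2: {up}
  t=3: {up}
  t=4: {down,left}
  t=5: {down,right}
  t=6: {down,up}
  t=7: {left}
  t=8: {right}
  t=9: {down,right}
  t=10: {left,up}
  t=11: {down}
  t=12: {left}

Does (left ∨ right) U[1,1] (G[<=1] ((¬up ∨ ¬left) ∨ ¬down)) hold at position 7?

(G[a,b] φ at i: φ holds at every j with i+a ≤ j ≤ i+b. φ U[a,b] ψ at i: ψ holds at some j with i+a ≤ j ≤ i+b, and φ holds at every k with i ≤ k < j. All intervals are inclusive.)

Need some j in [8,8] with G[<=1] ((¬up ∨ ¬left) ∨ ¬down), and (left ∨ right) at every k in [7,j-1].
  j=8: G[<=1] ((¬up ∨ ¬left) ∨ ¬down) holds; (left ∨ right) holds at every k in [7,7] → satisfied.

Holds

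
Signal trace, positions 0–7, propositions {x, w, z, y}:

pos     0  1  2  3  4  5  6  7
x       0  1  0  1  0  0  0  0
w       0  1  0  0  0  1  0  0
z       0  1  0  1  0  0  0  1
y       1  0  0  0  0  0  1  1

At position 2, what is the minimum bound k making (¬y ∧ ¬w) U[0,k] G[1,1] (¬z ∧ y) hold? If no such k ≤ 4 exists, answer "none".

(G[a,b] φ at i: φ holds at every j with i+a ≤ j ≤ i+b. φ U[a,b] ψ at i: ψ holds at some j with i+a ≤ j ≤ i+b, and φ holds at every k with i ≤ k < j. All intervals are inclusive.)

3

Need earliest j ≥ 2 with G[1,1] (¬z ∧ y), and (¬y ∧ ¬w) at every k in [2,j-1].
  j=2: rhs fails.
  j=3: rhs fails.
  j=4: rhs fails.
  j=5: rhs holds; lhs holds on [2,4]. k = 3.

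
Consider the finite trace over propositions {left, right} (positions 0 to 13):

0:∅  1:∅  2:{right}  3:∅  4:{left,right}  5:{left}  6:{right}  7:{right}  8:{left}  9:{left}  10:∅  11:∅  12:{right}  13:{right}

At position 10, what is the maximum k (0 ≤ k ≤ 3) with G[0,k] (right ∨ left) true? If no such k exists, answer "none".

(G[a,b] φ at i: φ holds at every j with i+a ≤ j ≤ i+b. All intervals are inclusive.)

(right ∨ left) must hold from j=10 onward; find where it first fails.
  j=10: fails → no k works.

none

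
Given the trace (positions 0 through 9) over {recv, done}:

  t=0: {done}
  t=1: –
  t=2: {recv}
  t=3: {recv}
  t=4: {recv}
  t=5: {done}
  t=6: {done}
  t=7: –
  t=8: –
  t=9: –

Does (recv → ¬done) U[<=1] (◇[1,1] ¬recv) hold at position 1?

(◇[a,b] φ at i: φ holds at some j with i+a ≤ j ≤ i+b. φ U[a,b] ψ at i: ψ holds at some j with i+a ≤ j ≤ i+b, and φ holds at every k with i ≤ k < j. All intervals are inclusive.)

Does not hold

Need some j in [1,2] with ◇[1,1] ¬recv, and (recv → ¬done) at every k in [1,j-1].
  j=1: ◇[1,1] ¬recv — fails (none in [2,2]).
  j=2: ◇[1,1] ¬recv — fails (none in [3,3]).
No j in the window works → until fails.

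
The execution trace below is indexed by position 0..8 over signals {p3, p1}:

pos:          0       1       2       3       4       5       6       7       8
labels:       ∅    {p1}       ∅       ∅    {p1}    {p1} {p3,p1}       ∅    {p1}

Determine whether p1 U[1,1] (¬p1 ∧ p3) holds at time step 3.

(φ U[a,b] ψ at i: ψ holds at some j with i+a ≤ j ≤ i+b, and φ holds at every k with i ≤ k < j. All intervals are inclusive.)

Need some j in [4,4] with (¬p1 ∧ p3), and p1 at every k in [3,j-1].
  j=4: (¬p1 ∧ p3) false.
No j in the window works → until fails.

No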